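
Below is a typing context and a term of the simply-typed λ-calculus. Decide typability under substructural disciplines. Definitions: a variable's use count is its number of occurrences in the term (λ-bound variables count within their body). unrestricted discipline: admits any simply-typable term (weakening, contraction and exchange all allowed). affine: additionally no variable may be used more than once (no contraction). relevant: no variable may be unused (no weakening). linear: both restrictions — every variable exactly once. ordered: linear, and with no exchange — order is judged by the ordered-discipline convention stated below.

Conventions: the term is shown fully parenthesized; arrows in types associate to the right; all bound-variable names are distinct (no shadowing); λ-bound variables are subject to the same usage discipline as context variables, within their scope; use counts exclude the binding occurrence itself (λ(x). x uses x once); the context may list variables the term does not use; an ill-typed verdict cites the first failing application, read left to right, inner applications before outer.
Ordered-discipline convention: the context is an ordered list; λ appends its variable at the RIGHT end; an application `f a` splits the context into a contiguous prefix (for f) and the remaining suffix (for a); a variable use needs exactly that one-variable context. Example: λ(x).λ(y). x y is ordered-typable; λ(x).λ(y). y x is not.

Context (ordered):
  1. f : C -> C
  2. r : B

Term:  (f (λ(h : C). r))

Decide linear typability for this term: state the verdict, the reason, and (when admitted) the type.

no — not simply typable
counts: f: 1, r: 1, h (λ-bound): 0
left-to-right use order: f, r
typing: ill-typed: an argument C -> B mismatches the expected C
summary: ordered ✗ · linear ✗ · affine ✗ · relevant ✗ · unrestricted ✗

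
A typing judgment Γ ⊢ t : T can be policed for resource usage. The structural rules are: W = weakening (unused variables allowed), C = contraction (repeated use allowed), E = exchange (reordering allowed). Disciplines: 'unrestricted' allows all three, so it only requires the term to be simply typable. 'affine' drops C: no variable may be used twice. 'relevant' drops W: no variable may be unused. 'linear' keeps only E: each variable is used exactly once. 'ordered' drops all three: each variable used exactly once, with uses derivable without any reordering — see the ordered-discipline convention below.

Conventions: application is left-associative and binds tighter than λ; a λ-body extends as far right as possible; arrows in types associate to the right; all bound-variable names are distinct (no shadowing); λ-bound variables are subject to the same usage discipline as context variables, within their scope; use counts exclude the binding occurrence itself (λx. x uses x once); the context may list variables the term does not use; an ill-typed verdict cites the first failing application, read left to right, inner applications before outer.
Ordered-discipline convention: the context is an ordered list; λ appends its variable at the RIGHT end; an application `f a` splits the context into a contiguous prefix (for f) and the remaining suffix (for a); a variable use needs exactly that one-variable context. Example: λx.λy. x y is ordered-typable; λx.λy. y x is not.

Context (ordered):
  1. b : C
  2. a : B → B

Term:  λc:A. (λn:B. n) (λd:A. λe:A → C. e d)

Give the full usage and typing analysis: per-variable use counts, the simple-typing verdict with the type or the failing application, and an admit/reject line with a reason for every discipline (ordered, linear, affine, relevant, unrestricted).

counts: b: 0; a: 0; c (λ-bound): 0; n (λ-bound): 1; d (λ-bound): 1; e (λ-bound): 1
order of uses: n, e, d
typing: ill-typed: an argument A → (A → C) → C mismatches the expected B
ordered ✗ (a type mismatch blocks all five)
linear ✗ (the type mismatch rejects it)
affine ✗ (not simply typable)
relevant ✗ (fails simple typing)
unrestricted ✗ (a type mismatch blocks all five)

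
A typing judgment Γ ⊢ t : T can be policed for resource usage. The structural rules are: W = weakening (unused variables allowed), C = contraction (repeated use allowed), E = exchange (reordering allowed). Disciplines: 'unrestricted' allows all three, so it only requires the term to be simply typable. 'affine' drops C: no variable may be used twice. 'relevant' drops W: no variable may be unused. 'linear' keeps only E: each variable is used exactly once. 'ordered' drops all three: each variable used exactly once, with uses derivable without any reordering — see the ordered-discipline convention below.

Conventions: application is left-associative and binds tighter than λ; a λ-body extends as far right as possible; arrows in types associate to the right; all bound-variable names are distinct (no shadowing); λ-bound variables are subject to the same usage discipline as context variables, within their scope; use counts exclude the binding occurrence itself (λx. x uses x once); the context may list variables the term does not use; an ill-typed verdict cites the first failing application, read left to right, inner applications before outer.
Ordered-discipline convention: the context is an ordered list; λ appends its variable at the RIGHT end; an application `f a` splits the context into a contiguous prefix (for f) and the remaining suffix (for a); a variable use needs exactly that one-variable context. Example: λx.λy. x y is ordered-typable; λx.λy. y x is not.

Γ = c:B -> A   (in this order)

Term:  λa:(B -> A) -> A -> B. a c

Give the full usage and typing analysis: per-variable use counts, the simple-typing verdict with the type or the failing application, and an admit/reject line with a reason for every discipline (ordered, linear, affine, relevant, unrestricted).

use counts: c=1; a [bound]=1
use order (left to right): a, c
typing: well-typed at ((B -> A) -> A -> B) -> A -> B
ordered: ✗, no contiguous prefix/suffix split fits a, c
linear: ✓, each of c, a used exactly once
affine: ✓, none of c, a used more than once
relevant: ✓, at least one use each (c, a)
unrestricted: ✓, simply typable at ((B -> A) -> A -> B) -> A -> B; W, C, E all held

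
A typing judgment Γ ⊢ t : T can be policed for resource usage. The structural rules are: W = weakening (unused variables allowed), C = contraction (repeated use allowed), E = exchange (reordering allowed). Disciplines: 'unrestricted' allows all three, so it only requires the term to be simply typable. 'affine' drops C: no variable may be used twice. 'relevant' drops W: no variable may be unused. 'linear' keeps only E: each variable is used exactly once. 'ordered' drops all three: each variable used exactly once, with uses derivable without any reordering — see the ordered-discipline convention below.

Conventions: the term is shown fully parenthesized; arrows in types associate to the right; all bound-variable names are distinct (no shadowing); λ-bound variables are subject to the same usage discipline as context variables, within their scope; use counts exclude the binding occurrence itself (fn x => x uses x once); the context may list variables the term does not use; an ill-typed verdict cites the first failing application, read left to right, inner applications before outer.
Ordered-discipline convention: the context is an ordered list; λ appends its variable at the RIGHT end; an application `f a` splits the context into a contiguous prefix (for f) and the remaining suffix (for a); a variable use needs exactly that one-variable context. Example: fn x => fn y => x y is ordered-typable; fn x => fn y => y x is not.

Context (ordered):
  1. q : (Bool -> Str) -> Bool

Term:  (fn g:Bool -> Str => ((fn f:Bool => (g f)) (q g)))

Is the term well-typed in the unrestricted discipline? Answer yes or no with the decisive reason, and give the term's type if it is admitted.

yes — well-typed at (Bool -> Str) -> Str; no restrictions here; term : (Bool -> Str) -> Str
counts: q: 1; g (λ-bound): 2; f (λ-bound): 1
use order (left to right): g, f, q, g
typing: well-typed — term : (Bool -> Str) -> Str
across the five disciplines: ordered ✗; linear ✗; affine ✗; relevant ✓; unrestricted ✓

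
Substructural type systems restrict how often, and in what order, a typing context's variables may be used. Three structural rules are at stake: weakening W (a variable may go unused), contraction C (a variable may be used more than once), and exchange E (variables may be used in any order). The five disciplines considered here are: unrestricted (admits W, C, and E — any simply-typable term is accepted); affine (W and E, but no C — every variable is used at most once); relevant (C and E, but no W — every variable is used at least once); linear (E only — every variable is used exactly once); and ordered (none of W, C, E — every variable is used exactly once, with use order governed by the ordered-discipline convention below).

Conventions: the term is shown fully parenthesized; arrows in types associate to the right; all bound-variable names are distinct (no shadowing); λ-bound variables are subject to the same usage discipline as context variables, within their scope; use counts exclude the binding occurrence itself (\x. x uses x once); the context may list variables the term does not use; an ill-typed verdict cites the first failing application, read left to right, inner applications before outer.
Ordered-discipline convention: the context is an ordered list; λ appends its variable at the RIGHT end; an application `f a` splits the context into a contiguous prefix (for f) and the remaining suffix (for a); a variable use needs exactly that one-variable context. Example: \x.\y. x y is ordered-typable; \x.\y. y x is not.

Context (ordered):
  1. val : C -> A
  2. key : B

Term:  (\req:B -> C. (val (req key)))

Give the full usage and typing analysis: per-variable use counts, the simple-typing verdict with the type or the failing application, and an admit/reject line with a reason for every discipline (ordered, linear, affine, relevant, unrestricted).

counts: val=1; key=1; req (λ-bound)=1
use order (left to right): val, req, key
typing: well-typed at (B -> C) -> A
ordered ✗ (use order val, req, key needs exchange)
linear ✓ (val, key, req: one use apiece)
affine ✓ (none of val, key, req used more than once)
relevant ✓ (val, key, req: all used, weakening unneeded)
unrestricted ✓ (type-checks ((B -> C) -> A) and nothing is barred)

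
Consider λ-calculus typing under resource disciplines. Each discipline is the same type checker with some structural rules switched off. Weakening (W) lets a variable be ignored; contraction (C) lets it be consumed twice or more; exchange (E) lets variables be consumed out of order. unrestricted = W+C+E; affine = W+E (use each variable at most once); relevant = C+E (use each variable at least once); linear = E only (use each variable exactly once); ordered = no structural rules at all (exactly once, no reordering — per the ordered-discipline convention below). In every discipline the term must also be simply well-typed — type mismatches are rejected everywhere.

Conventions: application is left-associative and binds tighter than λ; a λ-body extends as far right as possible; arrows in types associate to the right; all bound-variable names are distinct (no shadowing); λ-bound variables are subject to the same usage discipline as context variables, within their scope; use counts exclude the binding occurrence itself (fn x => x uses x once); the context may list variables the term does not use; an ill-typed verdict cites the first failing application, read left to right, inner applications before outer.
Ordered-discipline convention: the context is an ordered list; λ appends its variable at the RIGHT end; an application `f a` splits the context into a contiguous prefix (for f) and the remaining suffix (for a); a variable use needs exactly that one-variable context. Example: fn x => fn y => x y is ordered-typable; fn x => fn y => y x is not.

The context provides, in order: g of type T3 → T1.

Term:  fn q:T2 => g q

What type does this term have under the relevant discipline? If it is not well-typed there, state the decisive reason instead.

not well-typed under relevant — fails simple typing
variable uses: g=1, q (λ-bound)=1
left-to-right use order: g, q
typing: ill-typed: a function awaiting T3 gets T2
all disciplines: ordered ✗, linear ✗, affine ✗, relevant ✗, unrestricted ✗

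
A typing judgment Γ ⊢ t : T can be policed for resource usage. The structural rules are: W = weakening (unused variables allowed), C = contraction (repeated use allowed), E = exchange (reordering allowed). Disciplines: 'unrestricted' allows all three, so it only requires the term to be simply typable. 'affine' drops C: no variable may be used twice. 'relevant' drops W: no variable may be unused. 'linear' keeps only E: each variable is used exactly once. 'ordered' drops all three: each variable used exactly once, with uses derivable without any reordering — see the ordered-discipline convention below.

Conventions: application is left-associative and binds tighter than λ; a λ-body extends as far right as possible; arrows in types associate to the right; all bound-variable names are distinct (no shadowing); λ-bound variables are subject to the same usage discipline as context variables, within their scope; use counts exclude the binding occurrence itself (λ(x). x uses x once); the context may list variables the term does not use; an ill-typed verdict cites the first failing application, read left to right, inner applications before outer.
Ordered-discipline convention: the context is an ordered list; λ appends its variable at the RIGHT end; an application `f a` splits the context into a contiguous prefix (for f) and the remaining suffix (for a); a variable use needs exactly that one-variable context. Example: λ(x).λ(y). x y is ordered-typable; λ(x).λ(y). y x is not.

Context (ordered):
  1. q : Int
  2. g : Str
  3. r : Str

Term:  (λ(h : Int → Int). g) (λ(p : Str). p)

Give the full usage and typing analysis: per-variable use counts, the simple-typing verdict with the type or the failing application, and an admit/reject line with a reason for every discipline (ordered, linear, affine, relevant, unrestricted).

use counts: q: 0×, g: 1×, r: 0×, h [bound]: 0×, p [bound]: 1×
uses in reading order: g, p
typing: ill-typed: an argument Str → Str mismatches the expected Int → Int
ordered ✗ (fails simple typing)
linear ✗ (a type mismatch blocks all five)
affine ✗ (the type mismatch rejects it)
relevant ✗ (not simply typable)
unrestricted ✗ (fails simple typing)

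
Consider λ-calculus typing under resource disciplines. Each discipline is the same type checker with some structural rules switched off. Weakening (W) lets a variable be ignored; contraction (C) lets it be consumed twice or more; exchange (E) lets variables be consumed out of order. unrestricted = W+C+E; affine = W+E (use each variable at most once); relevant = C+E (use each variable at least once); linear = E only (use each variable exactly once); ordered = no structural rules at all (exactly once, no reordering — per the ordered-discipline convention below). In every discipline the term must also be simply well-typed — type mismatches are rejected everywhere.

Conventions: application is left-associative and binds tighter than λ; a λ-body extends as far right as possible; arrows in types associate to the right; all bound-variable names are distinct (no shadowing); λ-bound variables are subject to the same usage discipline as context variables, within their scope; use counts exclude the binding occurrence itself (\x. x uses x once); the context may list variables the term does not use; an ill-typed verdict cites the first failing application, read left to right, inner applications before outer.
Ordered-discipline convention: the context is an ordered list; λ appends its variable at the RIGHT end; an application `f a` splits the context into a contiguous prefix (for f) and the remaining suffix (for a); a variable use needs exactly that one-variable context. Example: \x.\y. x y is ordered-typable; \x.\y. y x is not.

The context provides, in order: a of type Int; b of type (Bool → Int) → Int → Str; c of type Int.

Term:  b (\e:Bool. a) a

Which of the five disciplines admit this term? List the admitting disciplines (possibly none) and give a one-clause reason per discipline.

admitting disciplines: unrestricted
use counts: a: 2; b: 1; c: 0; e (bound): 0
use order (left to right): b, a, a
typing: well-typed at Str
ordered: ✗, repeated use of a ×2; unused: c, e — weakening required
linear: ✗, repeated use of a ×2; unused: c, e — weakening required
affine: ✗, repeated use of a ×2
relevant: ✗, unused: c, e — weakening required
unrestricted: ✓, type-checks (Str) and nothing is barred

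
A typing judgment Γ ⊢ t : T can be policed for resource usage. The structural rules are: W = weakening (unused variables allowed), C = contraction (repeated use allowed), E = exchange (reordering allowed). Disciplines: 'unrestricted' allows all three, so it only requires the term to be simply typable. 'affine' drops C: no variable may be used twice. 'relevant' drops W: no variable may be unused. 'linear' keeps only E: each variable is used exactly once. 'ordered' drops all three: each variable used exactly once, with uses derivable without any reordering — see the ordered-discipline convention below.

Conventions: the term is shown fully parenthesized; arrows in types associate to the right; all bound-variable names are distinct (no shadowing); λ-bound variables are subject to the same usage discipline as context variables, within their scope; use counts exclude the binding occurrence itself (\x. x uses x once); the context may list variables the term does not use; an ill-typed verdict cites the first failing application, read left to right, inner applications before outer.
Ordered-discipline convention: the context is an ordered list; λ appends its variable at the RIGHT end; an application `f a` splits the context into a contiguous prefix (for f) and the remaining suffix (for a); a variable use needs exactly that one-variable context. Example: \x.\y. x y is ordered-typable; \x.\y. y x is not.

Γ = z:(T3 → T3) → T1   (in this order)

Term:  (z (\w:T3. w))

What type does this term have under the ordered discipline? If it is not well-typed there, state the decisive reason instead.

term : T1
usage: z=1, w (λ-bound)=1
left-to-right use order: z, w
typing: the term checks, with type T1
per-discipline verdicts: ordered ✓ | linear ✓ | affine ✓ | relevant ✓ | unrestricted ✓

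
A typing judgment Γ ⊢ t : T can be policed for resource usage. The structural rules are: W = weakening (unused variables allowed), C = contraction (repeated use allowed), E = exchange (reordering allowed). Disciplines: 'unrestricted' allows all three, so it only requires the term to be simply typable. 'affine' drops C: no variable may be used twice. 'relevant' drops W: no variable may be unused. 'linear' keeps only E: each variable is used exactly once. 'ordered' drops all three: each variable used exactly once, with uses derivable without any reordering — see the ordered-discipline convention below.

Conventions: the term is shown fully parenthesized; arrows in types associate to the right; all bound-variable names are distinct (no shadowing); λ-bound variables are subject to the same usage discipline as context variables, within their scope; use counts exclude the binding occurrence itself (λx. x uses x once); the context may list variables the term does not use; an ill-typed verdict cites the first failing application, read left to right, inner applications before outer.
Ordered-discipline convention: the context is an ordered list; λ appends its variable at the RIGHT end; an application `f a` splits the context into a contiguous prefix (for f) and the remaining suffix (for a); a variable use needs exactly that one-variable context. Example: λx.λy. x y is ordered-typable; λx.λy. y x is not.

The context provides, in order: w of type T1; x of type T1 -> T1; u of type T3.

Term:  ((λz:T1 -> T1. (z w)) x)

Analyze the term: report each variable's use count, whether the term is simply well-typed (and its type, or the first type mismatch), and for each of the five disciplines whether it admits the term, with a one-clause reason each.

variable uses: w: 1×; x: 1×; u: 0×; z [bound]: 1×
left-to-right use order: z, w, x
typing: well-typed — term : T1
ordered: ✗ — needs weakening: u unused
linear: ✗ — needs weakening: u unused
affine: ✓ — at most one use each (w, x, u, z)
relevant: ✗ — needs weakening: u unused
unrestricted: ✓ — well-typed at T1; no restrictions here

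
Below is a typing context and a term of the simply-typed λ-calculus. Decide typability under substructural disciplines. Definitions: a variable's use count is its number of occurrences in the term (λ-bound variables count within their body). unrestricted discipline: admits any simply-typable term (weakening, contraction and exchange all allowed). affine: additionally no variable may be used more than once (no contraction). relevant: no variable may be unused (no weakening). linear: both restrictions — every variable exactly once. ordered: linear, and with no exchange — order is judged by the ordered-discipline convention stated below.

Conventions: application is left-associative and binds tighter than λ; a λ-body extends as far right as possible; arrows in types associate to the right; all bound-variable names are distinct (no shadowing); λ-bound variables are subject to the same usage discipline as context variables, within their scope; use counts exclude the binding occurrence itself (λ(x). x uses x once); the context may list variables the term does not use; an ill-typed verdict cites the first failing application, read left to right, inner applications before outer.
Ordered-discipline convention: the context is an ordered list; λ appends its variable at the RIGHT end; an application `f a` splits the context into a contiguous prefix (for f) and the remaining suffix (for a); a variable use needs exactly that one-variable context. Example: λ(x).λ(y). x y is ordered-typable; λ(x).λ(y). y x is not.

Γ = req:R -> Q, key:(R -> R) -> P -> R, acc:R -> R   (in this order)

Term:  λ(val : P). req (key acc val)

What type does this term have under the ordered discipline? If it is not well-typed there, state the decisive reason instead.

term : P -> Q
usage: req ×1, key ×1, acc ×1, val (bound) ×1
use order (left to right): req, key, acc, val
typing: ✓ — P -> Q
per-discipline verdicts: ordered ✓, linear ✓, affine ✓, relevant ✓, unrestricted ✓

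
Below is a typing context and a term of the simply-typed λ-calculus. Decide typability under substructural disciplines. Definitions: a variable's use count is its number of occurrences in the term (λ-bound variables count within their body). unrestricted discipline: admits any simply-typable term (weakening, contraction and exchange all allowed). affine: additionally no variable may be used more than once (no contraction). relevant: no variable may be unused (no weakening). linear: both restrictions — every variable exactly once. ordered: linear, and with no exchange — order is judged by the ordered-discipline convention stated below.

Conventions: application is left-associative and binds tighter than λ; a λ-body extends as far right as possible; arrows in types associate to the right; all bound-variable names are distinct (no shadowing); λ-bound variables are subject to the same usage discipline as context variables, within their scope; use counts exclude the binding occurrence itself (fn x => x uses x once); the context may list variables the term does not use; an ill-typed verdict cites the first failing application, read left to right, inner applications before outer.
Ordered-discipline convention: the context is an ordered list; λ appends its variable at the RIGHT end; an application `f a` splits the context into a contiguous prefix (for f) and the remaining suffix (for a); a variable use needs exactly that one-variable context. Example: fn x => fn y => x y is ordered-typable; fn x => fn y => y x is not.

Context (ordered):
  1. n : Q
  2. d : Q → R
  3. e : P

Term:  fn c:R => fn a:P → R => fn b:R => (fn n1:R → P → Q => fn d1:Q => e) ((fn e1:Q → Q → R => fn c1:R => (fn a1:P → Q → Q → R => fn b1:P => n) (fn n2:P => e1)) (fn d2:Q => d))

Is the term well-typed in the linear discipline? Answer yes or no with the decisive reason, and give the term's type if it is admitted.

no — c, a, b, n1, d1, c1, a1, b1, n2, d2 left unused
use counts: n: 1×, d: 1×, e: 1×, c (λ-bound): 0×, a (λ-bound): 0×, b (λ-bound): 0×, n1 (λ-bound): 0×, d1 (λ-bound): 0×, e1 (λ-bound): 1×, c1 (λ-bound): 0×, a1 (λ-bound): 0×, b1 (λ-bound): 0×, n2 (λ-bound): 0×, d2 (λ-bound): 0×
left-to-right use order: e, n, e1, d
typing: well-typed — term : R → (P → R) → R → Q → P
across the five disciplines: ordered ✗; linear ✗; affine ✓; relevant ✗; unrestricted ✓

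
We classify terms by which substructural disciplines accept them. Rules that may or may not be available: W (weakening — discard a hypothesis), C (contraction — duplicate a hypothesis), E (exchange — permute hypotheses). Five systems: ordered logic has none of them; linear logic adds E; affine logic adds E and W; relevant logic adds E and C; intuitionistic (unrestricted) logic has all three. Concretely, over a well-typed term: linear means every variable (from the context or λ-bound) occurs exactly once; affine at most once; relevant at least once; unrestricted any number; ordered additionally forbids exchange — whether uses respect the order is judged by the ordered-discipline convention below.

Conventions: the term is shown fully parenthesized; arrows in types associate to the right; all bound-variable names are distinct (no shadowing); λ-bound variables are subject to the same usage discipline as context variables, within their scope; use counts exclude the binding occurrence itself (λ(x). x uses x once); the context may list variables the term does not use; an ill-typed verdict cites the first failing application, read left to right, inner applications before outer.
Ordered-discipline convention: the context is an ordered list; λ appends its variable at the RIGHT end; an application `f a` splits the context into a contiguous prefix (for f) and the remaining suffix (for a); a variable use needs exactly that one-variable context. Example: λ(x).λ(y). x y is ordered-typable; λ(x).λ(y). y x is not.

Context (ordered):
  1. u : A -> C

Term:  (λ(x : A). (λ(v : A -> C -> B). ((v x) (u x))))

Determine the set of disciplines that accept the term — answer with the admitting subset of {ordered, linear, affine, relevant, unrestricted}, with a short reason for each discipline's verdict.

admitted by: relevant, unrestricted
variable uses: u=1, x (λ-bound)=2, v (λ-bound)=1
uses in reading order: v, x, u, x
typing: well-typed at A -> (A -> C -> B) -> B
ordered: ✗, uses contraction: x ×2
linear: ✗, uses contraction: x ×2
affine: ✗, uses contraction: x ×2
relevant: ✓, at least one use each (u, x, v)
unrestricted: ✓, type-checks (A -> (A -> C -> B) -> B) and nothing is barred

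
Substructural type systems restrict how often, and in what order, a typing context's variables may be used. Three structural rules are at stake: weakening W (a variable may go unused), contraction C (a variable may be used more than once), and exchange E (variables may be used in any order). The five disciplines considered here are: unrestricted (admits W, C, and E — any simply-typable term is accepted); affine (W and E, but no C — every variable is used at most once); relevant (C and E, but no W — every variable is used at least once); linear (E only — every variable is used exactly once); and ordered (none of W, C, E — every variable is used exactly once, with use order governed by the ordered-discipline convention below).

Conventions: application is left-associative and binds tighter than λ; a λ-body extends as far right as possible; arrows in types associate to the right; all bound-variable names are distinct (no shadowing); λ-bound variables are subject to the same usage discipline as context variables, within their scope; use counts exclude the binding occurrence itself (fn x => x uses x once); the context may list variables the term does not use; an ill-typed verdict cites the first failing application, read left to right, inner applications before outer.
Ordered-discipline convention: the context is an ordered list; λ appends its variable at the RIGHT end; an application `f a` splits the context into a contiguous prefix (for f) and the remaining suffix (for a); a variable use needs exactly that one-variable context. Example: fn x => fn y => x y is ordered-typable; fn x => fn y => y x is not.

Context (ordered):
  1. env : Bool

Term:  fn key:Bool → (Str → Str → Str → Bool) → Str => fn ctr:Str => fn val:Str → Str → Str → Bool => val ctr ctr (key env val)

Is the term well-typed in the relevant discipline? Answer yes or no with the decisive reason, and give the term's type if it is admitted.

yes — at least one use each (env, key, ctr, val); term : (Bool → (Str → Str → Str → Bool) → Str) → Str → (Str → Str → Str → Bool) → Bool
use counts: env=1; key (bound)=1; ctr (bound)=2; val (bound)=2
use order (left to right): val, ctr, ctr, key, env, val
typing: ✓ — (Bool → (Str → Str → Str → Bool) → Str) → Str → (Str → Str → Str → Bool) → Bool
summary: ordered ✗; linear ✗; affine ✗; relevant ✓; unrestricted ✓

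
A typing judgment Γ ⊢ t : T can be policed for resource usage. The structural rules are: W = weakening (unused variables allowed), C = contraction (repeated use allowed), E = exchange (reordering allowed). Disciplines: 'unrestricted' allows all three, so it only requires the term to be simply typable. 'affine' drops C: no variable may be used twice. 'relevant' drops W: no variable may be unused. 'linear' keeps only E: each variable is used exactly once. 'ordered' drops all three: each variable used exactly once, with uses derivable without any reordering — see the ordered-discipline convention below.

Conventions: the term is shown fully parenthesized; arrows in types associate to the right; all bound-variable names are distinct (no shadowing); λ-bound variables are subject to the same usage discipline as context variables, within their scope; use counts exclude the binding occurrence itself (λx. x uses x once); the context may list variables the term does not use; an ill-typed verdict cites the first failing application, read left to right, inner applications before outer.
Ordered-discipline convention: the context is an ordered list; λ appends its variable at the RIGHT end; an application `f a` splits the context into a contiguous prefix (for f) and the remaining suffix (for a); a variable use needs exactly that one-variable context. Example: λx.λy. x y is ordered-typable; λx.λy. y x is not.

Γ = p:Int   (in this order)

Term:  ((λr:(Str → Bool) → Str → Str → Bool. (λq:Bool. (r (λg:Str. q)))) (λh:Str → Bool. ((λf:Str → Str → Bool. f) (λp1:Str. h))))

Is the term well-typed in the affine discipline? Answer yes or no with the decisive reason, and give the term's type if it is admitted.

yes — p, r, q, g, h, f, p1: no repeats, contraction unneeded; term : Bool → Str → Str → Bool
variable uses: p=0; r [bound]=1; q [bound]=1; g [bound]=0; h [bound]=1; f [bound]=1; p1 [bound]=0
use order (left to right): r, q, f, h
typing: well-typed at Bool → Str → Str → Bool
per-discipline verdicts: ordered ✗ · linear ✗ · affine ✓ · relevant ✗ · unrestricted ✓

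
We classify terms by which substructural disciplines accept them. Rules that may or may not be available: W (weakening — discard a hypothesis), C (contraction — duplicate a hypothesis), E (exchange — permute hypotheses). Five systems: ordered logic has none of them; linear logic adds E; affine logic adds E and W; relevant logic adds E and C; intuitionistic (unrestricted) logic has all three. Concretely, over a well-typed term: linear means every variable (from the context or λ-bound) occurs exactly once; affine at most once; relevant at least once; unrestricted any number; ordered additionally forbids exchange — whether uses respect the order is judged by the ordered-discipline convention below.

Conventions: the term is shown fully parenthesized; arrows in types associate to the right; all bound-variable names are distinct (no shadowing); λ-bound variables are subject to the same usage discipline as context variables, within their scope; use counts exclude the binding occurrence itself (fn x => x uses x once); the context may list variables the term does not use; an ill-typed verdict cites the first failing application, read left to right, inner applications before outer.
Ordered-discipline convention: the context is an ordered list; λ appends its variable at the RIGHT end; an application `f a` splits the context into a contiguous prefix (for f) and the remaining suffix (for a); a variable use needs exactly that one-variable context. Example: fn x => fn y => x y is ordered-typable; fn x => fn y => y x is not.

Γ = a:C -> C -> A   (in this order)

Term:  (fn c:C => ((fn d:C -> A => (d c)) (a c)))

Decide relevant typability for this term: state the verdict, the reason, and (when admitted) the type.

yes — at least one use each (a, c, d); term : C -> A
variable uses: a: 1, c [bound]: 2, d [bound]: 1
left-to-right use order: d, c, a, c
typing: the term checks, with type C -> A
all disciplines: ordered ✗ · linear ✗ · affine ✗ · relevant ✓ · unrestricted ✓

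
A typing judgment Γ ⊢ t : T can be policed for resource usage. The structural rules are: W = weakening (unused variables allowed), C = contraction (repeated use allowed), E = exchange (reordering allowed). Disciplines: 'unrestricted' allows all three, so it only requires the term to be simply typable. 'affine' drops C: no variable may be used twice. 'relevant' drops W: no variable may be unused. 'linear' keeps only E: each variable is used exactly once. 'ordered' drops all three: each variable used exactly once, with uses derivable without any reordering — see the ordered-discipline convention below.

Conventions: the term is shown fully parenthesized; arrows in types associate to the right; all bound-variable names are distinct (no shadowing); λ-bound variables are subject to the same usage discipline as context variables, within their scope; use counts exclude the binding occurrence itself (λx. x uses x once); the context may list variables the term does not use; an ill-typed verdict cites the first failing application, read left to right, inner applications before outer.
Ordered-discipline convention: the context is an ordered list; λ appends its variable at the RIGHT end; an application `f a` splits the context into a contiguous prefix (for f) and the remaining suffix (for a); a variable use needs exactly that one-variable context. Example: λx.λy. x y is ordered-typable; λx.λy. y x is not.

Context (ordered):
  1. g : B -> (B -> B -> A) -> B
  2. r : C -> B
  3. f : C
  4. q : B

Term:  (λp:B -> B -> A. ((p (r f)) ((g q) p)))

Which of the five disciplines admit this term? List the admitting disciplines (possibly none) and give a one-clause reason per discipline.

admitted by: relevant, unrestricted
usage: g ×1, r ×1, f ×1, q ×1, p [bound] ×2
use order (left to right): p, r, f, g, q, p
typing: well-typed — term : (B -> B -> A) -> A
ordered: ✗, p ×2 used more than once (contraction)
linear: ✗, p ×2 used more than once (contraction)
affine: ✗, p ×2 used more than once (contraction)
relevant: ✓, every one of g, r, f, q, p appears
unrestricted: ✓, typability at (B -> B -> A) -> A is all that's needed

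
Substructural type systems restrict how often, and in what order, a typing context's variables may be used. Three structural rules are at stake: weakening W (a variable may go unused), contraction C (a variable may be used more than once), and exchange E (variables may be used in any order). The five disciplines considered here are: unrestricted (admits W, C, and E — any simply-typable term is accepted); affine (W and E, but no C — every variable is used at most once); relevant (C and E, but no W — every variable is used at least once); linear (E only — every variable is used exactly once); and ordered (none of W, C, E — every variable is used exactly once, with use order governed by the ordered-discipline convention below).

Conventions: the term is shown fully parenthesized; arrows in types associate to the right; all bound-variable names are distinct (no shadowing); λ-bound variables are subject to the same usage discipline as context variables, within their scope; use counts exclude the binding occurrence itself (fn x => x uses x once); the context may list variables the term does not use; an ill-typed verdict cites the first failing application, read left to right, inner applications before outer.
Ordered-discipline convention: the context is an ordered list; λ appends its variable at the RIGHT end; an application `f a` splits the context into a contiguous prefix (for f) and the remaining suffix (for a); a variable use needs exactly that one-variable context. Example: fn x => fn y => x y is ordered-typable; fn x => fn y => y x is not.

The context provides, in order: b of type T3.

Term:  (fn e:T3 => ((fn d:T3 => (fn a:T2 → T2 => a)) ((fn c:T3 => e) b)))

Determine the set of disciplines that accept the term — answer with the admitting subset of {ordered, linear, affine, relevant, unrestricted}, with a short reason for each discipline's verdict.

admitted by: affine, unrestricted
counts: b=1; e [bound]=1; d [bound]=0; a [bound]=1; c [bound]=0
uses in reading order: a, e, b
typing: well-typed at T3 → (T2 → T2) → T2 → T2
ordered: ✗ — needs weakening: d, c unused
linear: ✗ — needs weakening: d, c unused
affine: ✓ — none of b, e, d, a, c used more than once
relevant: ✗ — needs weakening: d, c unused
unrestricted: ✓ — well-typed at T3 → (T2 → T2) → T2 → T2; no restrictions here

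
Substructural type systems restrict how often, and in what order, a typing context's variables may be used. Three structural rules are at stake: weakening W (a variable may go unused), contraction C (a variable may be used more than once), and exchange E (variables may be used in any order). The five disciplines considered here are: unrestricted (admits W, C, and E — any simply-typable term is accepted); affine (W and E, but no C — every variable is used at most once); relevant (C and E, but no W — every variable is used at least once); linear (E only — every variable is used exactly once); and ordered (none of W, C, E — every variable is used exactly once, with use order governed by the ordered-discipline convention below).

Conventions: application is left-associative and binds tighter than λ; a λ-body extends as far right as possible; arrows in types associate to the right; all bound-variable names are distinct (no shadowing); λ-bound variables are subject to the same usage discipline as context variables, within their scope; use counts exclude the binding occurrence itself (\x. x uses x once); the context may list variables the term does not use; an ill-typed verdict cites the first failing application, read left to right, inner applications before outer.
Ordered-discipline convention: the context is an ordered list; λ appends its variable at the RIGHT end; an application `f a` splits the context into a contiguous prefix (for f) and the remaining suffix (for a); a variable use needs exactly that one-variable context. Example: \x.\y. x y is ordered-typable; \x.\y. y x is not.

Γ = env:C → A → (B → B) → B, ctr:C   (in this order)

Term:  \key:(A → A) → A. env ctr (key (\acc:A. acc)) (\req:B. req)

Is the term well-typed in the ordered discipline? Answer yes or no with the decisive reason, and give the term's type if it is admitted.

yes — env, ctr, key, acc, req once each; derivable with no W/C/E; term : ((A → A) → A) → B
counts: env=1, ctr=1, key (λ-bound)=1, acc (λ-bound)=1, req (λ-bound)=1
uses in reading order: env, ctr, key, acc, req
typing: the term checks, with type ((A → A) → A) → B
across the five disciplines: ordered ✓, linear ✓, affine ✓, relevant ✓, unrestricted ✓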